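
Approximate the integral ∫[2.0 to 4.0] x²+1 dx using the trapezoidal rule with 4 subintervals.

f(x) = x²+1
a = 2.0, b = 4.0, n = 4
h = (b - a)/n = 0.500000

Trapezoidal rule: (h/2)[f(x₀) + 2f(x₁) + 2f(x₂) + ... + f(xₙ)]

x_0 = 2.0000, f(x_0) = 5.000000, coefficient = 1
x_1 = 2.5000, f(x_1) = 7.250000, coefficient = 2
x_2 = 3.0000, f(x_2) = 10.000000, coefficient = 2
x_3 = 3.5000, f(x_3) = 13.250000, coefficient = 2
x_4 = 4.0000, f(x_4) = 17.000000, coefficient = 1

I ≈ (0.500000/2) × 83.000000 = 20.750000
Exact value: 20.666667
Error: 0.083333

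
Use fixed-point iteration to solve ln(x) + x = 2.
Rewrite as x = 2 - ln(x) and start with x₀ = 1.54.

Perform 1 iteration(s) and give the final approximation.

Equation: ln(x) + x = 2
Fixed-point form: x = 2 - ln(x)
x₀ = 1.54

x_1 = g(1.540000) = 1.568218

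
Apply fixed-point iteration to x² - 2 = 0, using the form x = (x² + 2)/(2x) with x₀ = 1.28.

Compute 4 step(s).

Equation: x² - 2 = 0
Fixed-point form: x = (x² + 2)/(2x)
x₀ = 1.28

x_1 = g(1.280000) = 1.421250
x_2 = g(1.421250) = 1.414231
x_3 = g(1.414231) = 1.414214
x_4 = g(1.414214) = 1.414214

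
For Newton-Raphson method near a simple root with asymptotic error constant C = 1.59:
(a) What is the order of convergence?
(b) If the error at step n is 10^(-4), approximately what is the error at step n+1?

(a) Newton-Raphson has quadratic (order 2) convergence near simple roots.
    This means |e_{n+1}| ≈ C|e_n|².

(b) With |e_n| = 10^(-4) and C = 1.59:
    |e_{n+1}| ≈ 1.59 × (10^(-4))² = 1.59 × 10^(-8)

(a) 2 (quadratic); (b) |e_{n+1}| ≈ 1.590e-08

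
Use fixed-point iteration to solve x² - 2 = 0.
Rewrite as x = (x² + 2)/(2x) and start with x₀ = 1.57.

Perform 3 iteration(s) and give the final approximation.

Equation: x² - 2 = 0
Fixed-point form: x = (x² + 2)/(2x)
x₀ = 1.57

x_1 = g(1.570000) = 1.421943
x_2 = g(1.421943) = 1.414235
x_3 = g(1.414235) = 1.414214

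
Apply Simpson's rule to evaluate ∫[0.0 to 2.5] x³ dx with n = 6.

f(x) = x³
a = 0.0, b = 2.5, n = 6
h = (b - a)/n = 0.416667

Simpson's rule: (h/3)[f(x₀) + 4f(x₁) + 2f(x₂) + ... + f(xₙ)]

x_0 = 0.0000, f(x_0) = 0.000000, coefficient = 1
x_1 = 0.4167, f(x_1) = 0.072338, coefficient = 4
x_2 = 0.8333, f(x_2) = 0.578704, coefficient = 2
x_3 = 1.2500, f(x_3) = 1.953125, coefficient = 4
x_4 = 1.6667, f(x_4) = 4.629630, coefficient = 2
x_5 = 2.0833, f(x_5) = 9.042245, coefficient = 4
x_6 = 2.5000, f(x_6) = 15.625000, coefficient = 1

I ≈ (0.416667/3) × 70.312500 = 9.765625
Exact value: 9.765625
Error: 0.000000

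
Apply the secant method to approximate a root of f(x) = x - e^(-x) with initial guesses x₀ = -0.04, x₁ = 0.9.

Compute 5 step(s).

f(x) = x - e^(-x)
x₀ = -0.04, x₁ = 0.9

Secant formula: x_{n+1} = x_n - f(x_n)(x_n - x_{n-1})/(f(x_n) - f(x_{n-1}))

Iteration 1:
  f(-0.040000) = -1.080811
  f(0.900000) = 0.493430
  x_2 = 0.900000 - 0.493430×(0.900000 - (-0.040000))/(0.493430 - (-1.080811))
       = 0.605366
Iteration 2:
  f(0.900000) = 0.493430
  f(0.605366) = 0.059492
  x_3 = 0.605366 - 0.059492×(0.605366 - 0.900000)/(0.059492 - 0.493430)
       = 0.564973
Iteration 3:
  f(0.605366) = 0.059492
  f(0.564973) = -0.003403
  x_4 = 0.564973 - (-0.003403)×(0.564973 - 0.605366)/(-0.003403 - 0.059492)
       = 0.567158
Iteration 4:
  f(0.564973) = -0.003403
  f(0.567158) = 0.000023
  x_5 = 0.567158 - 0.000023×(0.567158 - 0.564973)/(0.000023 - (-0.003403))
       = 0.567143
Iteration 5:
  f(0.567158) = 0.000023
  f(0.567143) = 0.000000
  x_6 = 0.567143 - 0.000000×(0.567143 - 0.567158)/(0.000000 - 0.000023)
       = 0.567143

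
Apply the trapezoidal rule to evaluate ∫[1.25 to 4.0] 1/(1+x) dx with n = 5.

f(x) = 1/(1+x)
a = 1.25, b = 4.0, n = 5
h = (b - a)/n = 0.550000

Trapezoidal rule: (h/2)[f(x₀) + 2f(x₁) + 2f(x₂) + ... + f(xₙ)]

x_0 = 1.2500, f(x_0) = 0.444444, coefficient = 1
x_1 = 1.8000, f(x_1) = 0.357143, coefficient = 2
x_2 = 2.3500, f(x_2) = 0.298507, coefficient = 2
x_3 = 2.9000, f(x_3) = 0.256410, coefficient = 2
x_4 = 3.4500, f(x_4) = 0.224719, coefficient = 2
x_5 = 4.0000, f(x_5) = 0.200000, coefficient = 1

I ≈ (0.550000/2) × 2.918004 = 0.802451
Exact value: 0.798508
Error: 0.003943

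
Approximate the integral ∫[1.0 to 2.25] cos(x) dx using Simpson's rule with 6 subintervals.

f(x) = cos(x)
a = 1.0, b = 2.25, n = 6
h = (b - a)/n = 0.208333

Simpson's rule: (h/3)[f(x₀) + 4f(x₁) + 2f(x₂) + ... + f(xₙ)]

x_0 = 1.0000, f(x_0) = 0.540302, coefficient = 1
x_1 = 1.2083, f(x_1) = 0.354578, coefficient = 4
x_2 = 1.4167, f(x_2) = 0.153520, coefficient = 2
x_3 = 1.6250, f(x_3) = -0.054177, coefficient = 4
x_4 = 1.8333, f(x_4) = -0.259531, coefficient = 2
x_5 = 2.0417, f(x_5) = -0.453662, coefficient = 4
x_6 = 2.2500, f(x_6) = -0.628174, coefficient = 1

I ≈ (0.208333/3) × -0.912938 = -0.063398
Exact value: -0.063398
Error: 0.000001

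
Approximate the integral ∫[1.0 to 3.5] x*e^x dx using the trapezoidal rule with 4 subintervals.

f(x) = x*e^x
a = 1.0, b = 3.5, n = 4
h = (b - a)/n = 0.625000

Trapezoidal rule: (h/2)[f(x₀) + 2f(x₁) + 2f(x₂) + ... + f(xₙ)]

x_0 = 1.0000, f(x_0) = 2.718282, coefficient = 1
x_1 = 1.6250, f(x_1) = 8.252431, coefficient = 2
x_2 = 2.2500, f(x_2) = 21.347406, coefficient = 2
x_3 = 2.8750, f(x_3) = 50.960594, coefficient = 2
x_4 = 3.5000, f(x_4) = 115.904082, coefficient = 1

I ≈ (0.625000/2) × 279.743226 = 87.419758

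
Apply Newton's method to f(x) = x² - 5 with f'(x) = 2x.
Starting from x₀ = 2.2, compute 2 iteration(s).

f(x) = x² - 5
f'(x) = 2x
x₀ = 2.2

Newton-Raphson formula: x_{n+1} = x_n - f(x_n)/f'(x_n)

Iteration 1:
  f(2.200000) = -0.160000
  f'(2.200000) = 4.400000
  x_1 = 2.200000 - (-0.160000)/4.400000 = 2.236364
Iteration 2:
  f(2.236364) = 0.001322
  f'(2.236364) = 4.472727
  x_2 = 2.236364 - 0.001322/4.472727 = 2.236068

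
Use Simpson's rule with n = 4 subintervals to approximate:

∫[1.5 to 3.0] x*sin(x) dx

f(x) = x*sin(x)
a = 1.5, b = 3.0, n = 4
h = (b - a)/n = 0.375000

Simpson's rule: (h/3)[f(x₀) + 4f(x₁) + 2f(x₂) + ... + f(xₙ)]

x_0 = 1.5000, f(x_0) = 1.496242, coefficient = 1
x_1 = 1.8750, f(x_1) = 1.788911, coefficient = 4
x_2 = 2.2500, f(x_2) = 1.750665, coefficient = 2
x_3 = 2.6250, f(x_3) = 1.296541, coefficient = 4
x_4 = 3.0000, f(x_4) = 0.423360, coefficient = 1

I ≈ (0.375000/3) × 17.762738 = 2.220342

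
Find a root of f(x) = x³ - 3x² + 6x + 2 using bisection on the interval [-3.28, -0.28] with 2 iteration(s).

f(x) = x³ - 3x² + 6x + 2
Initial interval: [-3.28, -0.28]

Iteration 1:
  c_1 = (-3.280000 + (-0.280000))/2 = -1.780000
  f(c_1) = f(-1.780000) = -23.824952
  f(a) × f(c) ≥ 0, new interval: [-1.780000, -0.280000]
Iteration 2:
  c_2 = (-1.780000 + (-0.280000))/2 = -1.030000
  f(c_2) = f(-1.030000) = -8.455427
  f(a) × f(c) ≥ 0, new interval: [-1.030000, -0.280000]

After 2 iteration(s), the approximation is c_2 = -1.030000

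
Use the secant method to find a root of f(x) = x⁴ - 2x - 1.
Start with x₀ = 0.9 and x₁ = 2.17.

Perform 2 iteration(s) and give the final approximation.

f(x) = x⁴ - 2x - 1
x₀ = 0.9, x₁ = 2.17

Secant formula: x_{n+1} = x_n - f(x_n)(x_n - x_{n-1})/(f(x_n) - f(x_{n-1}))

Iteration 1:
  f(0.900000) = -2.143900
  f(2.170000) = 16.833739
  x_2 = 2.170000 - 16.833739×(2.170000 - 0.900000)/(16.833739 - (-2.143900))
       = 1.043472
Iteration 2:
  f(2.170000) = 16.833739
  f(1.043472) = -1.901386
  x_3 = 1.043472 - (-1.901386)×(1.043472 - 2.170000)/(-1.901386 - 16.833739)
       = 1.157800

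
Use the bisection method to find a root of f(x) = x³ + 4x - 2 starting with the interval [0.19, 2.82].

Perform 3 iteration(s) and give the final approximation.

f(x) = x³ + 4x - 2
Initial interval: [0.19, 2.82]

Iteration 1:
  c_1 = (0.190000 + 2.820000)/2 = 1.505000
  f(c_1) = f(1.505000) = 7.428863
  f(a) × f(c) < 0, new interval: [0.190000, 1.505000]
Iteration 2:
  c_2 = (0.190000 + 1.505000)/2 = 0.847500
  f(c_2) = f(0.847500) = 1.998722
  f(a) × f(c) < 0, new interval: [0.190000, 0.847500]
Iteration 3:
  c_3 = (0.190000 + 0.847500)/2 = 0.518750
  f(c_3) = f(0.518750) = 0.214596
  f(a) × f(c) < 0, new interval: [0.190000, 0.518750]

After 3 iteration(s), the approximation is c_3 = 0.518750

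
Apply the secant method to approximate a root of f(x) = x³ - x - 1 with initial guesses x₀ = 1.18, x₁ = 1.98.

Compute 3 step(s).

f(x) = x³ - x - 1
x₀ = 1.18, x₁ = 1.98

Secant formula: x_{n+1} = x_n - f(x_n)(x_n - x_{n-1})/(f(x_n) - f(x_{n-1}))

Iteration 1:
  f(1.180000) = -0.536968
  f(1.980000) = 4.782392
  x_2 = 1.980000 - 4.782392×(1.980000 - 1.180000)/(4.782392 - (-0.536968))
       = 1.260757
Iteration 2:
  f(1.980000) = 4.782392
  f(1.260757) = -0.256774
  x_3 = 1.260757 - (-0.256774)×(1.260757 - 1.980000)/(-0.256774 - 4.782392)
       = 1.297406
Iteration 3:
  f(1.260757) = -0.256774
  f(1.297406) = -0.113530
  x_4 = 1.297406 - (-0.113530)×(1.297406 - 1.260757)/(-0.113530 - (-0.256774))
       = 1.326453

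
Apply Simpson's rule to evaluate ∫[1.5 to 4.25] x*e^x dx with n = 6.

f(x) = x*e^x
a = 1.5, b = 4.25, n = 6
h = (b - a)/n = 0.458333

Simpson's rule: (h/3)[f(x₀) + 4f(x₁) + 2f(x₂) + ... + f(xₙ)]

x_0 = 1.5000, f(x_0) = 6.722534, coefficient = 1
x_1 = 1.9583, f(x_1) = 13.879697, coefficient = 4
x_2 = 2.4167, f(x_2) = 27.087053, coefficient = 2
x_3 = 2.8750, f(x_3) = 50.960594, coefficient = 4
x_4 = 3.3333, f(x_4) = 93.438750, coefficient = 2
x_5 = 3.7917, f(x_5) = 168.085427, coefficient = 4
x_6 = 4.2500, f(x_6) = 297.948002, coefficient = 1

I ≈ (0.458333/3) × 1477.425012 = 225.717710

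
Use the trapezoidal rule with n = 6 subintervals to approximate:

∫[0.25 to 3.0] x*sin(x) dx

f(x) = x*sin(x)
a = 0.25, b = 3.0, n = 6
h = (b - a)/n = 0.458333

Trapezoidal rule: (h/2)[f(x₀) + 2f(x₁) + 2f(x₂) + ... + f(xₙ)]

x_0 = 0.2500, f(x_0) = 0.061851, coefficient = 1
x_1 = 0.7083, f(x_1) = 0.460820, coefficient = 2
x_2 = 1.1667, f(x_2) = 1.072686, coefficient = 2
x_3 = 1.6250, f(x_3) = 1.622613, coefficient = 2
x_4 = 2.0833, f(x_4) = 1.815632, coefficient = 2
x_5 = 2.5417, f(x_5) = 1.434978, coefficient = 2
x_6 = 3.0000, f(x_6) = 0.423360, coefficient = 1

I ≈ (0.458333/2) × 13.298667 = 3.047611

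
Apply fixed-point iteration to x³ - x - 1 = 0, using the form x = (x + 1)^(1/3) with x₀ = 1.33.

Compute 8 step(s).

Equation: x³ - x - 1 = 0
Fixed-point form: x = (x + 1)^(1/3)
x₀ = 1.33

x_1 = g(1.330000) = 1.325721
x_2 = g(1.325721) = 1.324908
x_3 = g(1.324908) = 1.324754
x_4 = g(1.324754) = 1.324725
x_5 = g(1.324725) = 1.324719
x_6 = g(1.324719) = 1.324718
x_7 = g(1.324718) = 1.324718
x_8 = g(1.324718) = 1.324718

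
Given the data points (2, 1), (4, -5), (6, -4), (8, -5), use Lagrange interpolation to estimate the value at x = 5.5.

Lagrange interpolation formula:
P(x) = Σ yᵢ × Lᵢ(x)
where Lᵢ(x) = Π_{j≠i} (x - xⱼ)/(xᵢ - xⱼ)

L_0(5.5) = (5.5 - 4)/(2 - 4) × (5.5 - 6)/(2 - 6) × (5.5 - 8)/(2 - 8) = -0.039062
L_1(5.5) = (5.5 - 2)/(4 - 2) × (5.5 - 6)/(4 - 6) × (5.5 - 8)/(4 - 8) = 0.273438
L_2(5.5) = (5.5 - 2)/(6 - 2) × (5.5 - 4)/(6 - 4) × (5.5 - 8)/(6 - 8) = 0.820312
L_3(5.5) = (5.5 - 2)/(8 - 2) × (5.5 - 4)/(8 - 4) × (5.5 - 6)/(8 - 6) = -0.054688

P(5.5) = 1×L_0(5.5) + (-5)×L_1(5.5) + (-4)×L_2(5.5) + (-5)×L_3(5.5)
P(5.5) = -4.414062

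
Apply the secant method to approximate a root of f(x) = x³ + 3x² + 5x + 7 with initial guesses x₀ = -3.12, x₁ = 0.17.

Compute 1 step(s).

f(x) = x³ + 3x² + 5x + 7
x₀ = -3.12, x₁ = 0.17

Secant formula: x_{n+1} = x_n - f(x_n)(x_n - x_{n-1})/(f(x_n) - f(x_{n-1}))

Iteration 1:
  f(-3.120000) = -9.768128
  f(0.170000) = 7.941613
  x_2 = 0.170000 - 7.941613×(0.170000 - (-3.120000))/(7.941613 - (-9.768128))
       = -1.305341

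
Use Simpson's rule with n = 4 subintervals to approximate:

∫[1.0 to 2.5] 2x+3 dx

f(x) = 2x+3
a = 1.0, b = 2.5, n = 4
h = (b - a)/n = 0.375000

Simpson's rule: (h/3)[f(x₀) + 4f(x₁) + 2f(x₂) + ... + f(xₙ)]

x_0 = 1.0000, f(x_0) = 5.000000, coefficient = 1
x_1 = 1.3750, f(x_1) = 5.750000, coefficient = 4
x_2 = 1.7500, f(x_2) = 6.500000, coefficient = 2
x_3 = 2.1250, f(x_3) = 7.250000, coefficient = 4
x_4 = 2.5000, f(x_4) = 8.000000, coefficient = 1

I ≈ (0.375000/3) × 78.000000 = 9.750000
Exact value: 9.750000
Error: 0.000000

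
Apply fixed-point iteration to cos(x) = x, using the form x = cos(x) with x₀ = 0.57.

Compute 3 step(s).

Equation: cos(x) = x
Fixed-point form: x = cos(x)
x₀ = 0.57

x_1 = g(0.570000) = 0.841901
x_2 = g(0.841901) = 0.666046
x_3 = g(0.666046) = 0.786271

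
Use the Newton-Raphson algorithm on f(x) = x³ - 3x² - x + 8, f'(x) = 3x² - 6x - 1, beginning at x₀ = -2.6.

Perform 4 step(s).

f(x) = x³ - 3x² - x + 8
f'(x) = 3x² - 6x - 1
x₀ = -2.6

Newton-Raphson formula: x_{n+1} = x_n - f(x_n)/f'(x_n)

Iteration 1:
  f(-2.600000) = -27.256000
  f'(-2.600000) = 34.880000
  x_1 = -2.600000 - (-27.256000)/34.880000 = -1.818578
Iteration 2:
  f(-1.818578) = -6.117548
  f'(-1.818578) = 19.833146
  x_2 = -1.818578 - (-6.117548)/19.833146 = -1.510127
Iteration 3:
  f(-1.510127) = -0.775148
  f'(-1.510127) = 14.902217
  x_3 = -1.510127 - (-0.775148)/14.902217 = -1.458112
Iteration 4:
  f(-1.458112) = -0.020234
  f'(-1.458112) = 14.126939
  x_4 = -1.458112 - (-0.020234)/14.126939 = -1.456679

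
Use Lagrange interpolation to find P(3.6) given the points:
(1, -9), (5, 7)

Lagrange interpolation formula:
P(x) = Σ yᵢ × Lᵢ(x)
where Lᵢ(x) = Π_{j≠i} (x - xⱼ)/(xᵢ - xⱼ)

L_0(3.6) = (3.6 - 5)/(1 - 5) = 0.350000
L_1(3.6) = (3.6 - 1)/(5 - 1) = 0.650000

P(3.6) = (-9)×L_0(3.6) + 7×L_1(3.6)
P(3.6) = 1.400000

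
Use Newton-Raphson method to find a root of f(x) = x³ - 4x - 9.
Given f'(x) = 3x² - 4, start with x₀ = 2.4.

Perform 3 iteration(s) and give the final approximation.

f(x) = x³ - 4x - 9
f'(x) = 3x² - 4
x₀ = 2.4

Newton-Raphson formula: x_{n+1} = x_n - f(x_n)/f'(x_n)

Iteration 1:
  f(2.400000) = -4.776000
  f'(2.400000) = 13.280000
  x_1 = 2.400000 - (-4.776000)/13.280000 = 2.759639
Iteration 2:
  f(2.759639) = 0.977763
  f'(2.759639) = 18.846815
  x_2 = 2.759639 - 0.977763/18.846815 = 2.707759
Iteration 3:
  f(2.707759) = 0.022143
  f'(2.707759) = 17.995878
  x_3 = 2.707759 - 0.022143/17.995878 = 2.706529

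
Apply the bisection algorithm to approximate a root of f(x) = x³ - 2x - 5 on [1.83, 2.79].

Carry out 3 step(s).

f(x) = x³ - 2x - 5
Initial interval: [1.83, 2.79]

Iteration 1:
  c_1 = (1.830000 + 2.790000)/2 = 2.310000
  f(c_1) = f(2.310000) = 2.706391
  f(a) × f(c) < 0, new interval: [1.830000, 2.310000]
Iteration 2:
  c_2 = (1.830000 + 2.310000)/2 = 2.070000
  f(c_2) = f(2.070000) = -0.270257
  f(a) × f(c) ≥ 0, new interval: [2.070000, 2.310000]
Iteration 3:
  c_3 = (2.070000 + 2.310000)/2 = 2.190000
  f(c_3) = f(2.190000) = 1.123459
  f(a) × f(c) < 0, new interval: [2.070000, 2.190000]

After 3 iteration(s), the approximation is c_3 = 2.190000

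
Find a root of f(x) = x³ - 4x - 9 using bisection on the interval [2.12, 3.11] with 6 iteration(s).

f(x) = x³ - 4x - 9
Initial interval: [2.12, 3.11]

Iteration 1:
  c_1 = (2.120000 + 3.110000)/2 = 2.615000
  f(c_1) = f(2.615000) = -1.578042
  f(a) × f(c) ≥ 0, new interval: [2.615000, 3.110000]
Iteration 2:
  c_2 = (2.615000 + 3.110000)/2 = 2.862500
  f(c_2) = f(2.862500) = 3.005057
  f(a) × f(c) < 0, new interval: [2.615000, 2.862500]
Iteration 3:
  c_3 = (2.615000 + 2.862500)/2 = 2.738750
  f(c_3) = f(2.738750) = 0.587683
  f(a) × f(c) < 0, new interval: [2.615000, 2.738750]
Iteration 4:
  c_4 = (2.615000 + 2.738750)/2 = 2.676875
  f(c_4) = f(2.676875) = -0.525925
  f(a) × f(c) ≥ 0, new interval: [2.676875, 2.738750]
Iteration 5:
  c_5 = (2.676875 + 2.738750)/2 = 2.707813
  f(c_5) = f(2.707813) = 0.023104
  f(a) × f(c) < 0, new interval: [2.676875, 2.707813]
Iteration 6:
  c_6 = (2.676875 + 2.707813)/2 = 2.692344
  f(c_6) = f(2.692344) = -0.253343
  f(a) × f(c) ≥ 0, new interval: [2.692344, 2.707813]

After 6 iteration(s), the approximation is c_6 = 2.692344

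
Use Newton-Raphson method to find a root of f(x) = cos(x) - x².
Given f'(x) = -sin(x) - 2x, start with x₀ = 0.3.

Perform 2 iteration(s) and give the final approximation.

f(x) = cos(x) - x²
f'(x) = -sin(x) - 2x
x₀ = 0.3

Newton-Raphson formula: x_{n+1} = x_n - f(x_n)/f'(x_n)

Iteration 1:
  f(0.300000) = 0.865336
  f'(0.300000) = -0.895520
  x_1 = 0.300000 - 0.865336/(-0.895520) = 1.266295
Iteration 2:
  f(1.266295) = -1.303685
  f'(1.266295) = -3.486586
  x_2 = 1.266295 - (-1.303685)/(-3.486586) = 0.892380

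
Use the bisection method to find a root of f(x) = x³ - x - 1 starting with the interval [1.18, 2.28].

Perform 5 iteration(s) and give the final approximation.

f(x) = x³ - x - 1
Initial interval: [1.18, 2.28]

Iteration 1:
  c_1 = (1.180000 + 2.280000)/2 = 1.730000
  f(c_1) = f(1.730000) = 2.447717
  f(a) × f(c) < 0, new interval: [1.180000, 1.730000]
Iteration 2:
  c_2 = (1.180000 + 1.730000)/2 = 1.455000
  f(c_2) = f(1.455000) = 0.625271
  f(a) × f(c) < 0, new interval: [1.180000, 1.455000]
Iteration 3:
  c_3 = (1.180000 + 1.455000)/2 = 1.317500
  f(c_3) = f(1.317500) = -0.030575
  f(a) × f(c) ≥ 0, new interval: [1.317500, 1.455000]
Iteration 4:
  c_4 = (1.317500 + 1.455000)/2 = 1.386250
  f(c_4) = f(1.386250) = 0.277691
  f(a) × f(c) < 0, new interval: [1.317500, 1.386250]
Iteration 5:
  c_5 = (1.317500 + 1.386250)/2 = 1.351875
  f(c_5) = f(1.351875) = 0.118766
  f(a) × f(c) < 0, new interval: [1.317500, 1.351875]

After 5 iteration(s), the approximation is c_5 = 1.351875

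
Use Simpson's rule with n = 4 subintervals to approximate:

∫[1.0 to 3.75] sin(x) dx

f(x) = sin(x)
a = 1.0, b = 3.75, n = 4
h = (b - a)/n = 0.687500

Simpson's rule: (h/3)[f(x₀) + 4f(x₁) + 2f(x₂) + ... + f(xₙ)]

x_0 = 1.0000, f(x_0) = 0.841471, coefficient = 1
x_1 = 1.6875, f(x_1) = 0.993198, coefficient = 4
x_2 = 2.3750, f(x_2) = 0.693685, coefficient = 2
x_3 = 3.0625, f(x_3) = 0.079010, coefficient = 4
x_4 = 3.7500, f(x_4) = -0.571561, coefficient = 1

I ≈ (0.687500/3) × 5.946112 = 1.362651
Exact value: 1.360862
Error: 0.001789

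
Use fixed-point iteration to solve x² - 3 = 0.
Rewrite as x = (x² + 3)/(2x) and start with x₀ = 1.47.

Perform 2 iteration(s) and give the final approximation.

Equation: x² - 3 = 0
Fixed-point form: x = (x² + 3)/(2x)
x₀ = 1.47

x_1 = g(1.470000) = 1.755408
x_2 = g(1.755408) = 1.732206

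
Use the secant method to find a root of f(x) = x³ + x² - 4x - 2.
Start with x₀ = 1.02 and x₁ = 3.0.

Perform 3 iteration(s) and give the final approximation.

f(x) = x³ + x² - 4x - 2
x₀ = 1.02, x₁ = 3.0

Secant formula: x_{n+1} = x_n - f(x_n)(x_n - x_{n-1})/(f(x_n) - f(x_{n-1}))

Iteration 1:
  f(1.020000) = -3.978392
  f(3.000000) = 22.000000
  x_2 = 3.000000 - 22.000000×(3.000000 - 1.020000)/(22.000000 - (-3.978392))
       = 1.323222
Iteration 2:
  f(3.000000) = 22.000000
  f(1.323222) = -3.225121
  x_3 = 1.323222 - (-3.225121)×(1.323222 - 3.000000)/(-3.225121 - 22.000000)
       = 1.537604
Iteration 3:
  f(1.323222) = -3.225121
  f(1.537604) = -2.150947
  x_4 = 1.537604 - (-2.150947)×(1.537604 - 1.323222)/(-2.150947 - (-3.225121))
       = 1.966887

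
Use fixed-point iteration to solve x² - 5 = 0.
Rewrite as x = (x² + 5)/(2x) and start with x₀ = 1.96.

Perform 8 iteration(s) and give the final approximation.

Equation: x² - 5 = 0
Fixed-point form: x = (x² + 5)/(2x)
x₀ = 1.96

x_1 = g(1.960000) = 2.255510
x_2 = g(2.255510) = 2.236152
x_3 = g(2.236152) = 2.236068
x_4 = g(2.236068) = 2.236068
x_5 = g(2.236068) = 2.236068
x_6 = g(2.236068) = 2.236068
x_7 = g(2.236068) = 2.236068
x_8 = g(2.236068) = 2.236068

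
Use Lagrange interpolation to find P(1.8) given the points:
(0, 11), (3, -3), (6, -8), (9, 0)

Lagrange interpolation formula:
P(x) = Σ yᵢ × Lᵢ(x)
where Lᵢ(x) = Π_{j≠i} (x - xⱼ)/(xᵢ - xⱼ)

L_0(1.8) = (1.8 - 3)/(0 - 3) × (1.8 - 6)/(0 - 6) × (1.8 - 9)/(0 - 9) = 0.224000
L_1(1.8) = (1.8 - 0)/(3 - 0) × (1.8 - 6)/(3 - 6) × (1.8 - 9)/(3 - 9) = 1.008000
L_2(1.8) = (1.8 - 0)/(6 - 0) × (1.8 - 3)/(6 - 3) × (1.8 - 9)/(6 - 9) = -0.288000
L_3(1.8) = (1.8 - 0)/(9 - 0) × (1.8 - 3)/(9 - 3) × (1.8 - 6)/(9 - 6) = 0.056000

P(1.8) = 11×L_0(1.8) + (-3)×L_1(1.8) + (-8)×L_2(1.8) + 0×L_3(1.8)
P(1.8) = 1.744000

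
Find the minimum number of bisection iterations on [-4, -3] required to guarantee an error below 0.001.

We need (b-a)/2^n ≤ 0.001
(-3 - (-4))/2^n ≤ 0.001
1/2^n ≤ 0.001
2^n ≥ 1000
n ≥ log₂(1000) = 9.97
n ≥ 10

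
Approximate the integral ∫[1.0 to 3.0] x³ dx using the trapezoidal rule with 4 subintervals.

f(x) = x³
a = 1.0, b = 3.0, n = 4
h = (b - a)/n = 0.500000

Trapezoidal rule: (h/2)[f(x₀) + 2f(x₁) + 2f(x₂) + ... + f(xₙ)]

x_0 = 1.0000, f(x_0) = 1.000000, coefficient = 1
x_1 = 1.5000, f(x_1) = 3.375000, coefficient = 2
x_2 = 2.0000, f(x_2) = 8.000000, coefficient = 2
x_3 = 2.5000, f(x_3) = 15.625000, coefficient = 2
x_4 = 3.0000, f(x_4) = 27.000000, coefficient = 1

I ≈ (0.500000/2) × 82.000000 = 20.500000
Exact value: 20.000000
Error: 0.500000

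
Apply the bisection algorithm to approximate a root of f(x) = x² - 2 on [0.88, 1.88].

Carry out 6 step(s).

f(x) = x² - 2
Initial interval: [0.88, 1.88]

Iteration 1:
  c_1 = (0.880000 + 1.880000)/2 = 1.380000
  f(c_1) = f(1.380000) = -0.095600
  f(a) × f(c) ≥ 0, new interval: [1.380000, 1.880000]
Iteration 2:
  c_2 = (1.380000 + 1.880000)/2 = 1.630000
  f(c_2) = f(1.630000) = 0.656900
  f(a) × f(c) < 0, new interval: [1.380000, 1.630000]
Iteration 3:
  c_3 = (1.380000 + 1.630000)/2 = 1.505000
  f(c_3) = f(1.505000) = 0.265025
  f(a) × f(c) < 0, new interval: [1.380000, 1.505000]
Iteration 4:
  c_4 = (1.380000 + 1.505000)/2 = 1.442500
  f(c_4) = f(1.442500) = 0.080806
  f(a) × f(c) < 0, new interval: [1.380000, 1.442500]
Iteration 5:
  c_5 = (1.380000 + 1.442500)/2 = 1.411250
  f(c_5) = f(1.411250) = -0.008373
  f(a) × f(c) ≥ 0, new interval: [1.411250, 1.442500]
Iteration 6:
  c_6 = (1.411250 + 1.442500)/2 = 1.426875
  f(c_6) = f(1.426875) = 0.035972
  f(a) × f(c) < 0, new interval: [1.411250, 1.426875]

After 6 iteration(s), the approximation is c_6 = 1.426875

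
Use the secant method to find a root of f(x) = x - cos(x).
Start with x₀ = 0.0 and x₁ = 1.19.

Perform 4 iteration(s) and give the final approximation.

f(x) = x - cos(x)
x₀ = 0.0, x₁ = 1.19

Secant formula: x_{n+1} = x_n - f(x_n)(x_n - x_{n-1})/(f(x_n) - f(x_{n-1}))

Iteration 1:
  f(0.000000) = -1.000000
  f(1.190000) = 0.818340
  x_2 = 1.190000 - 0.818340×(1.190000 - 0.000000)/(0.818340 - (-1.000000))
       = 0.654443
Iteration 2:
  f(1.190000) = 0.818340
  f(0.654443) = -0.138944
  x_3 = 0.654443 - (-0.138944)×(0.654443 - 1.190000)/(-0.138944 - 0.818340)
       = 0.732176
Iteration 3:
  f(0.654443) = -0.138944
  f(0.732176) = -0.011546
  x_4 = 0.732176 - (-0.011546)×(0.732176 - 0.654443)/(-0.011546 - (-0.138944))
       = 0.739221
Iteration 4:
  f(0.732176) = -0.011546
  f(0.739221) = 0.000227
  x_5 = 0.739221 - 0.000227×(0.739221 - 0.732176)/(0.000227 - (-0.011546))
       = 0.739085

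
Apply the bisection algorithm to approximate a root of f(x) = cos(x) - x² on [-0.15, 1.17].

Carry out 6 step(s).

f(x) = cos(x) - x²
Initial interval: [-0.15, 1.17]

Iteration 1:
  c_1 = (-0.150000 + 1.170000)/2 = 0.510000
  f(c_1) = f(0.510000) = 0.612645
  f(a) × f(c) ≥ 0, new interval: [0.510000, 1.170000]
Iteration 2:
  c_2 = (0.510000 + 1.170000)/2 = 0.840000
  f(c_2) = f(0.840000) = -0.038137
  f(a) × f(c) < 0, new interval: [0.510000, 0.840000]
Iteration 3:
  c_3 = (0.510000 + 0.840000)/2 = 0.675000
  f(c_3) = f(0.675000) = 0.325082
  f(a) × f(c) ≥ 0, new interval: [0.675000, 0.840000]
Iteration 4:
  c_4 = (0.675000 + 0.840000)/2 = 0.757500
  f(c_4) = f(0.757500) = 0.152750
  f(a) × f(c) ≥ 0, new interval: [0.757500, 0.840000]
Iteration 5:
  c_5 = (0.757500 + 0.840000)/2 = 0.798750
  f(c_5) = f(0.798750) = 0.059601
  f(a) × f(c) ≥ 0, new interval: [0.798750, 0.840000]
Iteration 6:
  c_6 = (0.798750 + 0.840000)/2 = 0.819375
  f(c_6) = f(0.819375) = 0.011303
  f(a) × f(c) ≥ 0, new interval: [0.819375, 0.840000]

After 6 iteration(s), the approximation is c_6 = 0.819375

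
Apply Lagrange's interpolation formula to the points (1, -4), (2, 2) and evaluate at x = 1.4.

Lagrange interpolation formula:
P(x) = Σ yᵢ × Lᵢ(x)
where Lᵢ(x) = Π_{j≠i} (x - xⱼ)/(xᵢ - xⱼ)

L_0(1.4) = (1.4 - 2)/(1 - 2) = 0.600000
L_1(1.4) = (1.4 - 1)/(2 - 1) = 0.400000

P(1.4) = (-4)×L_0(1.4) + 2×L_1(1.4)
P(1.4) = -1.600000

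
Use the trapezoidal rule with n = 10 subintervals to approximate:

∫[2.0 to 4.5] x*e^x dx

f(x) = x*e^x
a = 2.0, b = 4.5, n = 10
h = (b - a)/n = 0.250000

Trapezoidal rule: (h/2)[f(x₀) + 2f(x₁) + 2f(x₂) + ... + f(xₙ)]

x_0 = 2.0000, f(x_0) = 14.778112, coefficient = 1
x_1 = 2.2500, f(x_1) = 21.347406, coefficient = 2
x_2 = 2.5000, f(x_2) = 30.456235, coefficient = 2
x_3 = 2.7500, f(x_3) = 43.017238, coefficient = 2
x_4 = 3.0000, f(x_4) = 60.256611, coefficient = 2
x_5 = 3.2500, f(x_5) = 83.818605, coefficient = 2
x_6 = 3.5000, f(x_6) = 115.904082, coefficient = 2
x_7 = 3.7500, f(x_7) = 159.454058, coefficient = 2
x_8 = 4.0000, f(x_8) = 218.392600, coefficient = 2
x_9 = 4.2500, f(x_9) = 297.948002, coefficient = 2
x_10 = 4.5000, f(x_10) = 405.077091, coefficient = 1

I ≈ (0.250000/2) × 2481.044874 = 310.130609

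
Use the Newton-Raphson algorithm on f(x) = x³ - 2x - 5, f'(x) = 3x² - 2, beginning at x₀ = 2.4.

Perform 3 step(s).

f(x) = x³ - 2x - 5
f'(x) = 3x² - 2
x₀ = 2.4

Newton-Raphson formula: x_{n+1} = x_n - f(x_n)/f'(x_n)

Iteration 1:
  f(2.400000) = 4.024000
  f'(2.400000) = 15.280000
  x_1 = 2.400000 - 4.024000/15.280000 = 2.136649
Iteration 2:
  f(2.136649) = 0.481082
  f'(2.136649) = 11.695810
  x_2 = 2.136649 - 0.481082/11.695810 = 2.095516
Iteration 3:
  f(2.095516) = 0.010775
  f'(2.095516) = 11.173567
  x_3 = 2.095516 - 0.010775/11.173567 = 2.094552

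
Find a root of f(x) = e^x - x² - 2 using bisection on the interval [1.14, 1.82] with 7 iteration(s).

f(x) = e^x - x² - 2
Initial interval: [1.14, 1.82]

Iteration 1:
  c_1 = (1.140000 + 1.820000)/2 = 1.480000
  f(c_1) = f(1.480000) = 0.202546
  f(a) × f(c) < 0, new interval: [1.140000, 1.480000]
Iteration 2:
  c_2 = (1.140000 + 1.480000)/2 = 1.310000
  f(c_2) = f(1.310000) = -0.009926
  f(a) × f(c) ≥ 0, new interval: [1.310000, 1.480000]
Iteration 3:
  c_3 = (1.310000 + 1.480000)/2 = 1.395000
  f(c_3) = f(1.395000) = 0.088950
  f(a) × f(c) < 0, new interval: [1.310000, 1.395000]
Iteration 4:
  c_4 = (1.310000 + 1.395000)/2 = 1.352500
  f(c_4) = f(1.352500) = 0.037825
  f(a) × f(c) < 0, new interval: [1.310000, 1.352500]
Iteration 5:
  c_5 = (1.310000 + 1.352500)/2 = 1.331250
  f(c_5) = f(1.331250) = 0.013546
  f(a) × f(c) < 0, new interval: [1.310000, 1.331250]
Iteration 6:
  c_6 = (1.310000 + 1.331250)/2 = 1.320625
  f(c_6) = f(1.320625) = 0.001711
  f(a) × f(c) < 0, new interval: [1.310000, 1.320625]
Iteration 7:
  c_7 = (1.310000 + 1.320625)/2 = 1.315313
  f(c_7) = f(1.315313) = -0.004132
  f(a) × f(c) ≥ 0, new interval: [1.315313, 1.320625]

After 7 iteration(s), the approximation is c_7 = 1.315313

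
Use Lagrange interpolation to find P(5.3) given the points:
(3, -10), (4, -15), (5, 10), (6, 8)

Lagrange interpolation formula:
P(x) = Σ yᵢ × Lᵢ(x)
where Lᵢ(x) = Π_{j≠i} (x - xⱼ)/(xᵢ - xⱼ)

L_0(5.3) = (5.3 - 4)/(3 - 4) × (5.3 - 5)/(3 - 5) × (5.3 - 6)/(3 - 6) = 0.045500
L_1(5.3) = (5.3 - 3)/(4 - 3) × (5.3 - 5)/(4 - 5) × (5.3 - 6)/(4 - 6) = -0.241500
L_2(5.3) = (5.3 - 3)/(5 - 3) × (5.3 - 4)/(5 - 4) × (5.3 - 6)/(5 - 6) = 1.046500
L_3(5.3) = (5.3 - 3)/(6 - 3) × (5.3 - 4)/(6 - 4) × (5.3 - 5)/(6 - 5) = 0.149500

P(5.3) = (-10)×L_0(5.3) + (-15)×L_1(5.3) + 10×L_2(5.3) + 8×L_3(5.3)
P(5.3) = 14.828500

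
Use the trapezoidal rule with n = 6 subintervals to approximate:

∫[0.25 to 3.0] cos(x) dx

f(x) = cos(x)
a = 0.25, b = 3.0, n = 6
h = (b - a)/n = 0.458333

Trapezoidal rule: (h/2)[f(x₀) + 2f(x₁) + 2f(x₂) + ... + f(xₙ)]

x_0 = 0.2500, f(x_0) = 0.968912, coefficient = 1
x_1 = 0.7083, f(x_1) = 0.759447, coefficient = 2
x_2 = 1.1667, f(x_2) = 0.393219, coefficient = 2
x_3 = 1.6250, f(x_3) = -0.054177, coefficient = 2
x_4 = 2.0833, f(x_4) = -0.490390, coefficient = 2
x_5 = 2.5417, f(x_5) = -0.825377, coefficient = 2
x_6 = 3.0000, f(x_6) = -0.989992, coefficient = 1

I ≈ (0.458333/2) × -0.455637 = -0.104417
Exact value: -0.106284
Error: 0.001867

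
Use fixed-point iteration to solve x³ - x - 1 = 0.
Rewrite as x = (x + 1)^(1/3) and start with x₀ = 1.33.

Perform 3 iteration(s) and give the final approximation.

Equation: x³ - x - 1 = 0
Fixed-point form: x = (x + 1)^(1/3)
x₀ = 1.33

x_1 = g(1.330000) = 1.325721
x_2 = g(1.325721) = 1.324908
x_3 = g(1.324908) = 1.324754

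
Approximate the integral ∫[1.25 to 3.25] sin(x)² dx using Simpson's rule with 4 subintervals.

f(x) = sin(x)²
a = 1.25, b = 3.25, n = 4
h = (b - a)/n = 0.500000

Simpson's rule: (h/3)[f(x₀) + 4f(x₁) + 2f(x₂) + ... + f(xₙ)]

x_0 = 1.2500, f(x_0) = 0.900572, coefficient = 1
x_1 = 1.7500, f(x_1) = 0.968228, coefficient = 4
x_2 = 2.2500, f(x_2) = 0.605398, coefficient = 2
x_3 = 2.7500, f(x_3) = 0.145665, coefficient = 4
x_4 = 3.2500, f(x_4) = 0.011706, coefficient = 1

I ≈ (0.500000/3) × 6.578648 = 1.096441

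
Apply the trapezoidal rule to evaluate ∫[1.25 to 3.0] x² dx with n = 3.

f(x) = x²
a = 1.25, b = 3.0, n = 3
h = (b - a)/n = 0.583333

Trapezoidal rule: (h/2)[f(x₀) + 2f(x₁) + 2f(x₂) + ... + f(xₙ)]

x_0 = 1.2500, f(x_0) = 1.562500, coefficient = 1
x_1 = 1.8333, f(x_1) = 3.361111, coefficient = 2
x_2 = 2.4167, f(x_2) = 5.840278, coefficient = 2
x_3 = 3.0000, f(x_3) = 9.000000, coefficient = 1

I ≈ (0.583333/2) × 28.965278 = 8.448206
Exact value: 8.348958
Error: 0.099248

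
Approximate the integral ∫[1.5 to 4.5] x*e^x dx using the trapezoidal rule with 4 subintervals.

f(x) = x*e^x
a = 1.5, b = 4.5, n = 4
h = (b - a)/n = 0.750000

Trapezoidal rule: (h/2)[f(x₀) + 2f(x₁) + 2f(x₂) + ... + f(xₙ)]

x_0 = 1.5000, f(x_0) = 6.722534, coefficient = 1
x_1 = 2.2500, f(x_1) = 21.347406, coefficient = 2
x_2 = 3.0000, f(x_2) = 60.256611, coefficient = 2
x_3 = 3.7500, f(x_3) = 159.454058, coefficient = 2
x_4 = 4.5000, f(x_4) = 405.077091, coefficient = 1

I ≈ (0.750000/2) × 893.915772 = 335.218415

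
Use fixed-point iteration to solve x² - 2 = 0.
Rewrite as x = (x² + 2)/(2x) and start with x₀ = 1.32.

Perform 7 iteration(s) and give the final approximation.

Equation: x² - 2 = 0
Fixed-point form: x = (x² + 2)/(2x)
x₀ = 1.32

x_1 = g(1.320000) = 1.417576
x_2 = g(1.417576) = 1.414218
x_3 = g(1.414218) = 1.414214
x_4 = g(1.414214) = 1.414214
x_5 = g(1.414214) = 1.414214
x_6 = g(1.414214) = 1.414214
x_7 = g(1.414214) = 1.414214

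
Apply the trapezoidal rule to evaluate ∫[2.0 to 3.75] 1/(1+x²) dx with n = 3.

f(x) = 1/(1+x²)
a = 2.0, b = 3.75, n = 3
h = (b - a)/n = 0.583333

Trapezoidal rule: (h/2)[f(x₀) + 2f(x₁) + 2f(x₂) + ... + f(xₙ)]

x_0 = 2.0000, f(x_0) = 0.200000, coefficient = 1
x_1 = 2.5833, f(x_1) = 0.130317, coefficient = 2
x_2 = 3.1667, f(x_2) = 0.090680, coefficient = 2
x_3 = 3.7500, f(x_3) = 0.066390, coefficient = 1

I ≈ (0.583333/2) × 0.708384 = 0.206612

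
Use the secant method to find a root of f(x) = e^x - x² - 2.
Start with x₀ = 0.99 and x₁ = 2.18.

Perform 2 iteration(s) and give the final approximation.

f(x) = e^x - x² - 2
x₀ = 0.99, x₁ = 2.18

Secant formula: x_{n+1} = x_n - f(x_n)(x_n - x_{n-1})/(f(x_n) - f(x_{n-1}))

Iteration 1:
  f(0.990000) = -0.288866
  f(2.180000) = 2.093906
  x_2 = 2.180000 - 2.093906×(2.180000 - 0.990000)/(2.093906 - (-0.288866))
       = 1.134265
Iteration 2:
  f(2.180000) = 2.093906
  f(1.134265) = -0.177670
  x_3 = 1.134265 - (-0.177670)×(1.134265 - 2.180000)/(-0.177670 - 2.093906)
       = 1.216056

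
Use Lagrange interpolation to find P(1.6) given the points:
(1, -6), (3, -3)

Lagrange interpolation formula:
P(x) = Σ yᵢ × Lᵢ(x)
where Lᵢ(x) = Π_{j≠i} (x - xⱼ)/(xᵢ - xⱼ)

L_0(1.6) = (1.6 - 3)/(1 - 3) = 0.700000
L_1(1.6) = (1.6 - 1)/(3 - 1) = 0.300000

P(1.6) = (-6)×L_0(1.6) + (-3)×L_1(1.6)
P(1.6) = -5.100000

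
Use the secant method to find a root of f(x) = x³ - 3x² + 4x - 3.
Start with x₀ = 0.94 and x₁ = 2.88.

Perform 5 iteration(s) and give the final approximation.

f(x) = x³ - 3x² + 4x - 3
x₀ = 0.94, x₁ = 2.88

Secant formula: x_{n+1} = x_n - f(x_n)(x_n - x_{n-1})/(f(x_n) - f(x_{n-1}))

Iteration 1:
  f(0.940000) = -1.060216
  f(2.880000) = 7.524672
  x_2 = 2.880000 - 7.524672×(2.880000 - 0.940000)/(7.524672 - (-1.060216))
       = 1.179586
Iteration 2:
  f(2.880000) = 7.524672
  f(1.179586) = -0.814622
  x_3 = 1.179586 - (-0.814622)×(1.179586 - 2.880000)/(-0.814622 - 7.524672)
       = 1.345691
Iteration 3:
  f(1.179586) = -0.814622
  f(1.345691) = -0.612999
  x_4 = 1.345691 - (-0.612999)×(1.345691 - 1.179586)/(-0.612999 - (-0.814622))
       = 1.850701
Iteration 4:
  f(1.345691) = -0.612999
  f(1.850701) = 0.466346
  x_5 = 1.850701 - 0.466346×(1.850701 - 1.345691)/(0.466346 - (-0.612999))
       = 1.632504
Iteration 5:
  f(1.850701) = 0.466346
  f(1.632504) = -0.114455
  x_6 = 1.632504 - (-0.114455)×(1.632504 - 1.850701)/(-0.114455 - 0.466346)
       = 1.675503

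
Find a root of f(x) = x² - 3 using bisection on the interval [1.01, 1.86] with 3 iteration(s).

f(x) = x² - 3
Initial interval: [1.01, 1.86]

Iteration 1:
  c_1 = (1.010000 + 1.860000)/2 = 1.435000
  f(c_1) = f(1.435000) = -0.940775
  f(a) × f(c) ≥ 0, new interval: [1.435000, 1.860000]
Iteration 2:
  c_2 = (1.435000 + 1.860000)/2 = 1.647500
  f(c_2) = f(1.647500) = -0.285744
  f(a) × f(c) ≥ 0, new interval: [1.647500, 1.860000]
Iteration 3:
  c_3 = (1.647500 + 1.860000)/2 = 1.753750
  f(c_3) = f(1.753750) = 0.075639
  f(a) × f(c) < 0, new interval: [1.647500, 1.753750]

After 3 iteration(s), the approximation is c_3 = 1.753750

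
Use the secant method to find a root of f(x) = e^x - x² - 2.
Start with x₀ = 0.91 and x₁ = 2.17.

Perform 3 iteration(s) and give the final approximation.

f(x) = e^x - x² - 2
x₀ = 0.91, x₁ = 2.17

Secant formula: x_{n+1} = x_n - f(x_n)(x_n - x_{n-1})/(f(x_n) - f(x_{n-1}))

Iteration 1:
  f(0.910000) = -0.343777
  f(2.170000) = 2.049384
  x_2 = 2.170000 - 2.049384×(2.170000 - 0.910000)/(2.049384 - (-0.343777))
       = 1.090999
Iteration 2:
  f(2.170000) = 2.049384
  f(1.090999) = -0.213032
  x_3 = 1.090999 - (-0.213032)×(1.090999 - 2.170000)/(-0.213032 - 2.049384)
       = 1.192599
Iteration 3:
  f(1.090999) = -0.213032
  f(1.192599) = -0.126657
  x_4 = 1.192599 - (-0.126657)×(1.192599 - 1.090999)/(-0.126657 - (-0.213032))
       = 1.341581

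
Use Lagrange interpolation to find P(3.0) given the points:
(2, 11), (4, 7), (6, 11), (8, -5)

Lagrange interpolation formula:
P(x) = Σ yᵢ × Lᵢ(x)
where Lᵢ(x) = Π_{j≠i} (x - xⱼ)/(xᵢ - xⱼ)

L_0(3.0) = (3.0 - 4)/(2 - 4) × (3.0 - 6)/(2 - 6) × (3.0 - 8)/(2 - 8) = 0.312500
L_1(3.0) = (3.0 - 2)/(4 - 2) × (3.0 - 6)/(4 - 6) × (3.0 - 8)/(4 - 8) = 0.937500
L_2(3.0) = (3.0 - 2)/(6 - 2) × (3.0 - 4)/(6 - 4) × (3.0 - 8)/(6 - 8) = -0.312500
L_3(3.0) = (3.0 - 2)/(8 - 2) × (3.0 - 4)/(8 - 4) × (3.0 - 6)/(8 - 6) = 0.062500

P(3.0) = 11×L_0(3.0) + 7×L_1(3.0) + 11×L_2(3.0) + (-5)×L_3(3.0)
P(3.0) = 6.250000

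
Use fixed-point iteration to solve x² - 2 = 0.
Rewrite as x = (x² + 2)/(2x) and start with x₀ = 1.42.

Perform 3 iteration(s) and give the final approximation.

Equation: x² - 2 = 0
Fixed-point form: x = (x² + 2)/(2x)
x₀ = 1.42

x_1 = g(1.420000) = 1.414225
x_2 = g(1.414225) = 1.414214
x_3 = g(1.414214) = 1.414214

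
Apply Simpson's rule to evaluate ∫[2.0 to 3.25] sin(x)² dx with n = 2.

f(x) = sin(x)²
a = 2.0, b = 3.25, n = 2
h = (b - a)/n = 0.625000

Simpson's rule: (h/3)[f(x₀) + 4f(x₁) + 2f(x₂) + ... + f(xₙ)]

x_0 = 2.0000, f(x_0) = 0.826822, coefficient = 1
x_1 = 2.6250, f(x_1) = 0.243957, coefficient = 4
x_2 = 3.2500, f(x_2) = 0.011706, coefficient = 1

I ≈ (0.625000/3) × 1.814357 = 0.377991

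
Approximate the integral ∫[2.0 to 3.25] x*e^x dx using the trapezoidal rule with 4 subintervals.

f(x) = x*e^x
a = 2.0, b = 3.25, n = 4
h = (b - a)/n = 0.312500

Trapezoidal rule: (h/2)[f(x₀) + 2f(x₁) + 2f(x₂) + ... + f(xₙ)]

x_0 = 2.0000, f(x_0) = 14.778112, coefficient = 1
x_1 = 2.3125, f(x_1) = 23.355423, coefficient = 2
x_2 = 2.6250, f(x_2) = 36.237007, coefficient = 2
x_3 = 2.9375, f(x_3) = 55.426559, coefficient = 2
x_4 = 3.2500, f(x_4) = 83.818605, coefficient = 1

I ≈ (0.312500/2) × 328.634694 = 51.349171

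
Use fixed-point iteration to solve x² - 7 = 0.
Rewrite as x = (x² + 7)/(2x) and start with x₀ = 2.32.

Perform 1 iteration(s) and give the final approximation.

Equation: x² - 7 = 0
Fixed-point form: x = (x² + 7)/(2x)
x₀ = 2.32

x_1 = g(2.320000) = 2.668621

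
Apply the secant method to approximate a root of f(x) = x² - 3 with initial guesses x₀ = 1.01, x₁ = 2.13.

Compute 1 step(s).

f(x) = x² - 3
x₀ = 1.01, x₁ = 2.13

Secant formula: x_{n+1} = x_n - f(x_n)(x_n - x_{n-1})/(f(x_n) - f(x_{n-1}))

Iteration 1:
  f(1.010000) = -1.979900
  f(2.130000) = 1.536900
  x_2 = 2.130000 - 1.536900×(2.130000 - 1.010000)/(1.536900 - (-1.979900))
       = 1.640541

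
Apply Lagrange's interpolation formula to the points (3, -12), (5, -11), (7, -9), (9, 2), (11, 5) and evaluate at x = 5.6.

Lagrange interpolation formula:
P(x) = Σ yᵢ × Lᵢ(x)
where Lᵢ(x) = Π_{j≠i} (x - xⱼ)/(xᵢ - xⱼ)

L_0(5.6) = (5.6 - 5)/(3 - 5) × (5.6 - 7)/(3 - 7) × (5.6 - 9)/(3 - 9) × (5.6 - 11)/(3 - 11) = -0.040162
L_1(5.6) = (5.6 - 3)/(5 - 3) × (5.6 - 7)/(5 - 7) × (5.6 - 9)/(5 - 9) × (5.6 - 11)/(5 - 11) = 0.696150
L_2(5.6) = (5.6 - 3)/(7 - 3) × (5.6 - 5)/(7 - 5) × (5.6 - 9)/(7 - 9) × (5.6 - 11)/(7 - 11) = 0.447525
L_3(5.6) = (5.6 - 3)/(9 - 3) × (5.6 - 5)/(9 - 5) × (5.6 - 7)/(9 - 7) × (5.6 - 11)/(9 - 11) = -0.122850
L_4(5.6) = (5.6 - 3)/(11 - 3) × (5.6 - 5)/(11 - 5) × (5.6 - 7)/(11 - 7) × (5.6 - 9)/(11 - 9) = 0.019337

P(5.6) = (-12)×L_0(5.6) + (-11)×L_1(5.6) + (-9)×L_2(5.6) + 2×L_3(5.6) + 5×L_4(5.6)
P(5.6) = -11.352437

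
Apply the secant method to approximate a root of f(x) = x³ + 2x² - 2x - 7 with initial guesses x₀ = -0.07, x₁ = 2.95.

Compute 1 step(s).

f(x) = x³ + 2x² - 2x - 7
x₀ = -0.07, x₁ = 2.95

Secant formula: x_{n+1} = x_n - f(x_n)(x_n - x_{n-1})/(f(x_n) - f(x_{n-1}))

Iteration 1:
  f(-0.070000) = -6.850543
  f(2.950000) = 30.177375
  x_2 = 2.950000 - 30.177375×(2.950000 - (-0.070000))/(30.177375 - (-6.850543))
       = 0.488731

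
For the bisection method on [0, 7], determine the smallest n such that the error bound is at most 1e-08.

We need (b-a)/2^n ≤ 1e-08
(7 - 0)/2^n ≤ 1e-08
7/2^n ≤ 1e-08
2^n ≥ 700000000
n ≥ log₂(700000000) = 29.38
n ≥ 30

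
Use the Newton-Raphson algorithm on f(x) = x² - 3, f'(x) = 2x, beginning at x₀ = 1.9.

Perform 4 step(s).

f(x) = x² - 3
f'(x) = 2x
x₀ = 1.9

Newton-Raphson formula: x_{n+1} = x_n - f(x_n)/f'(x_n)

Iteration 1:
  f(1.900000) = 0.610000
  f'(1.900000) = 3.800000
  x_1 = 1.900000 - 0.610000/3.800000 = 1.739474
Iteration 2:
  f(1.739474) = 0.025769
  f'(1.739474) = 3.478947
  x_2 = 1.739474 - 0.025769/3.478947 = 1.732067
Iteration 3:
  f(1.732067) = 0.000055
  f'(1.732067) = 3.464133
  x_3 = 1.732067 - 0.000055/3.464133 = 1.732051
Iteration 4:
  f(1.732051) = 0.000000
  f'(1.732051) = 3.464102
  x_4 = 1.732051 - 0.000000/3.464102 = 1.732051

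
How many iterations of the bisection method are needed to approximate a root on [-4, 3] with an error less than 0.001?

We need (b-a)/2^n ≤ 0.001
(3 - (-4))/2^n ≤ 0.001
7/2^n ≤ 0.001
2^n ≥ 7000
n ≥ log₂(7000) = 12.77
n ≥ 13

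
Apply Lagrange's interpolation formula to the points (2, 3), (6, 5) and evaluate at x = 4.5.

Lagrange interpolation formula:
P(x) = Σ yᵢ × Lᵢ(x)
where Lᵢ(x) = Π_{j≠i} (x - xⱼ)/(xᵢ - xⱼ)

L_0(4.5) = (4.5 - 6)/(2 - 6) = 0.375000
L_1(4.5) = (4.5 - 2)/(6 - 2) = 0.625000

P(4.5) = 3×L_0(4.5) + 5×L_1(4.5)
P(4.5) = 4.250000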